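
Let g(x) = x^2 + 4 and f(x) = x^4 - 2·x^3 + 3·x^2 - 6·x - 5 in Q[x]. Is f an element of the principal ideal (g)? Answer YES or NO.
NO

In Q[x] the ideal (g) consists of all multiples of g, so f ∈ (g) iff g | f, i.e. iff the remainder of f on division by g is 0. Divide f by g (g is monic, so eliminate the leading term of the running remainder at each step):
  leading term x^4: subtract (x^2)·g(x) = x^4 + 4·x^2, leaving -2·x^3 - x^2 - 6·x - 5
  leading term -2·x^3: subtract (-2·x)·g(x) = -2·x^3 - 8·x, leaving -x^2 + 2·x - 5
  leading term -x^2: subtract (-1)·g(x) = -x^2 - 4, leaving 2·x - 1
The remainder r(x) = 2·x - 1 ≠ 0 (and deg r < deg g), so g ∤ f, i.e. f ∉ (g).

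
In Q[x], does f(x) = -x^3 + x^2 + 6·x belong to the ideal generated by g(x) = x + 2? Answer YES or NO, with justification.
YES

In Q[x] the ideal (g) consists of all multiples of g, so f ∈ (g) iff g | f, i.e. iff the remainder of f on division by g is 0. Divide f by g (g is monic, so eliminate the leading term of the running remainder at each step):
  leading term -x^3: subtract (-x^2)·g(x) = -x^3 - 2·x^2, leaving 3·x^2 + 6·x
  leading term 3·x^2: subtract (3·x)·g(x) = 3·x^2 + 6·x, leaving 0
The remainder is 0, so f(x) = g(x) · h(x) with h(x) = -x^2 + 3·x. Hence g | f, i.e. f ∈ (g).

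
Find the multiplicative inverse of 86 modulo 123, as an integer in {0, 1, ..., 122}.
86^(−1) ≡ 113 (mod 123)

Apply the extended Euclidean algorithm to (123, 86), tracking rows (r, s, t) with s·123 + t·86 = r. Each division r_prev = q·r_cur + r_new produces the new row as (previous row) − q·(current row):
  row A: (123, 1, 0)   [1·123 + 0·86 = 123]
  row B: (86, 0, 1)   [0·123 + 1·86 = 86]
  123 = 1·86 + 37   → row C = row A − 1·row B = (37, 1, −1)   [check: 1·123 − 1·86 = 37]
  86 = 2·37 + 12   → row D = row B − 2·row C = (12, −2, 3)   [check: −2·123 + 3·86 = 12]
  37 = 3·12 + 1   → row E = row C − 3·row D = (1, 7, −10)   [check: 7·123 − 10·86 = 1]
  12 = 12·1 + 0   → remainder 0, stop. gcd = 1 (last nonzero row E).
The gcd is 1, so 86 is invertible mod 123. The last nonzero row gives 7·123 − 10·86 = 1, so t = −10. So 86^(−1) ≡ −10 ≡ 113 (mod 123). Verify: 86 · 113 = 9718 ≡ 1 (mod 123). ✓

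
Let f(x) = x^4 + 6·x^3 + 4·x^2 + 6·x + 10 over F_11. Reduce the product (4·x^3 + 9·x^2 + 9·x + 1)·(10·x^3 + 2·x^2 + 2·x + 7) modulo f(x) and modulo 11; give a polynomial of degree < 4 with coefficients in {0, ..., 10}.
Multiply as integer polynomials: a · b = 40·x^6 + 98·x^5 + 116·x^4 + 74·x^3 + 83·x^2 + 65·x + 7. Reducing coefficients mod 11: a · b ≡ 7·x^6 + 10·x^5 + 6·x^4 + 8·x^3 + 6·x^2 + 10·x + 7. Now divide by f(x) = x^4 + 6·x^3 + 4·x^2 + 6·x + 10 in F_11[x], eliminating the leading term at each step:
  leading term 7·x^6: subtract (7·x^2)·f(x) = 7·x^6 + 9·x^5 + 6·x^4 + 9·x^3 + 4·x^2, leaving x^5 + 10·x^3 + 2·x^2 + 10·x + 7 (coefficients mod 11)
  leading term x^5: subtract (x)·f(x) = x^5 + 6·x^4 + 4·x^3 + 6·x^2 + 10·x, leaving 5·x^4 + 6·x^3 + 7·x^2 + 7 (coefficients mod 11)
  leading term 5·x^4: subtract (5)·f(x) = 5·x^4 + 8·x^3 + 9·x^2 + 8·x + 6, leaving 9·x^3 + 9·x^2 + 3·x + 1 (coefficients mod 11)
The degree is now < 4, so this is the remainder. Hence a · b ≡ 9·x^3 + 9·x^2 + 3·x + 1 in F_11[x]/(f).

Final answer: a · b ≡ 9·x^3 + 9·x^2 + 3·x + 1 (mod f(x))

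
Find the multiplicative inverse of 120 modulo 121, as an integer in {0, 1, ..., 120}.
120^(−1) ≡ 120 (mod 121)

Apply the extended Euclidean algorithm to (121, 120), tracking rows (r, s, t) with s·121 + t·120 = r. Each division r_prev = q·r_cur + r_new produces the new row as (previous row) − q·(current row):
  row A: (121, 1, 0)   [1·121 + 0·120 = 121]
  row B: (120, 0, 1)   [0·121 + 1·120 = 120]
  121 = 1·120 + 1   → row C = row A − 1·row B = (1, 1, −1)   [check: 1·121 − 1·120 = 1]
  120 = 120·1 + 0   → remainder 0, stop. gcd = 1 (last nonzero row C).
The gcd is 1, so 120 is invertible mod 121. The last nonzero row gives 1·121 − 1·120 = 1, so t = −1. So 120^(−1) ≡ −1 ≡ 120 (mod 121). Verify: 120 · 120 = 14400 ≡ 1 (mod 121). ✓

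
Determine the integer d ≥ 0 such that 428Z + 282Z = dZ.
(428, 282) = (2); d = 2

In the PID Z, (a, b) is generated by gcd(a, b). Compute gcd(428, 282) with the extended Euclidean algorithm, tracking rows (r, s, t) with s·428 + t·282 = r:
  row A: (428, 1, 0)   [1·428 + 0·282 = 428]
  row B: (282, 0, 1)   [0·428 + 1·282 = 282]
  428 = 1·282 + 146   → row C = row A − 1·row B = (146, 1, −1)   [check: 1·428 − 1·282 = 146]
  282 = 1·146 + 136   → row D = row B − 1·row C = (136, −1, 2)   [check: −1·428 + 2·282 = 136]
  146 = 1·136 + 10   → row E = row C − 1·row D = (10, 2, −3)   [check: 2·428 − 3·282 = 10]
  136 = 13·10 + 6   → row F = row D − 13·row E = (6, −27, 41)   [check: −27·428 + 41·282 = 6]
  10 = 1·6 + 4   → row G = row E − 1·row F = (4, 29, −44)   [check: 29·428 − 44·282 = 4]
  6 = 1·4 + 2   → row H = row F − 1·row G = (2, −56, 85)   [check: −56·428 + 85·282 = 2]
  4 = 2·2 + 0   → remainder 0, stop. gcd = 2 (last nonzero row H).
So gcd(428, 282) = 2, with Bézout identity −56·428 + 85·282 = 2. Containment (⊇): the Bézout identity exhibits 2 as an element of (428, 282), giving (2) ⊆ (428, 282). Containment (⊆): since 2 | 428 and 2 | 282 (428 = 2·214, 282 = 2·141), every Z-linear combination of 428 and 282 is divisible by 2, so (428, 282) ⊆ (2). Therefore (428, 282) = (2), d = 2.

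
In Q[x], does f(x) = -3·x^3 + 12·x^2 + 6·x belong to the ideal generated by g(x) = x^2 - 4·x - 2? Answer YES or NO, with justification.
In Q[x] the ideal (g) consists of all multiples of g, so f ∈ (g) iff g | f, i.e. iff the remainder of f on division by g is 0. Divide f by g (g is monic, so eliminate the leading term of the running remainder at each step):
  leading term -3·x^3: subtract (-3·x)·g(x) = -3·x^3 + 12·x^2 + 6·x, leaving 0
The remainder is 0, so f(x) = g(x) · h(x) with h(x) = -3·x. Hence g | f, i.e. f ∈ (g).

Final answer: YES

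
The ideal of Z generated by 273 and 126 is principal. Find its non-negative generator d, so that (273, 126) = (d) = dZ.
(273, 126) = (21); d = 21

In the PID Z, (a, b) is generated by gcd(a, b). Compute gcd(273, 126) with the extended Euclidean algorithm, tracking rows (r, s, t) with s·273 + t·126 = r:
  row A: (273, 1, 0)   [1·273 + 0·126 = 273]
  row B: (126, 0, 1)   [0·273 + 1·126 = 126]
  273 = 2·126 + 21   → row C = row A − 2·row B = (21, 1, −2)   [check: 1·273 − 2·126 = 21]
  126 = 6·21 + 0   → remainder 0, stop. gcd = 21 (last nonzero row C).
So gcd(273, 126) = 21, with Bézout identity 1·273 − 2·126 = 21. Containment (⊇): the Bézout identity exhibits 21 as an element of (273, 126), giving (21) ⊆ (273, 126). Containment (⊆): since 21 | 273 and 21 | 126 (273 = 21·13, 126 = 21·6), every Z-linear combination of 273 and 126 is divisible by 21, so (273, 126) ⊆ (21). Therefore (273, 126) = (21), d = 21.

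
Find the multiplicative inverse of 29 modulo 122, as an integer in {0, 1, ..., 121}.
Apply the extended Euclidean algorithm to (122, 29), tracking rows (r, s, t) with s·122 + t·29 = r. Each division r_prev = q·r_cur + r_new produces the new row as (previous row) − q·(current row):
  row A: (122, 1, 0)   [1·122 + 0·29 = 122]
  row B: (29, 0, 1)   [0·122 + 1·29 = 29]
  122 = 4·29 + 6   → row C = row A − 4·row B = (6, 1, −4)   [check: 1·122 − 4·29 = 6]
  29 = 4·6 + 5   → row D = row B − 4·row C = (5, −4, 17)   [check: −4·122 + 17·29 = 5]
  6 = 1·5 + 1   → row E = row C − 1·row D = (1, 5, −21)   [check: 5·122 − 21·29 = 1]
  5 = 5·1 + 0   → remainder 0, stop. gcd = 1 (last nonzero row E).
The gcd is 1, so 29 is invertible mod 122. The last nonzero row gives 5·122 − 21·29 = 1, so t = −21. So 29^(−1) ≡ −21 ≡ 101 (mod 122). Verify: 29 · 101 = 2929 ≡ 1 (mod 122). ✓

Final answer: 29^(−1) ≡ 101 (mod 122)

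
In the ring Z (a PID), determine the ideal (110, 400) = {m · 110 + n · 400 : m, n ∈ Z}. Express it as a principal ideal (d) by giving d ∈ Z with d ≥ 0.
(110, 400) = (10); d = 10

In the PID Z, (a, b) is generated by gcd(a, b). Compute gcd(400, 110) with the extended Euclidean algorithm, tracking rows (r, s, t) with s·400 + t·110 = r:
  row A: (400, 1, 0)   [1·400 + 0·110 = 400]
  row B: (110, 0, 1)   [0·400 + 1·110 = 110]
  400 = 3·110 + 70   → row C = row A − 3·row B = (70, 1, −3)   [check: 1·400 − 3·110 = 70]
  110 = 1·70 + 40   → row D = row B − 1·row C = (40, −1, 4)   [check: −1·400 + 4·110 = 40]
  70 = 1·40 + 30   → row E = row C − 1·row D = (30, 2, −7)   [check: 2·400 − 7·110 = 30]
  40 = 1·30 + 10   → row F = row D − 1·row E = (10, −3, 11)   [check: −3·400 + 11·110 = 10]
  30 = 3·10 + 0   → remainder 0, stop. gcd = 10 (last nonzero row F).
So gcd(110, 400) = 10, with Bézout identity −3·400 + 11·110 = 10. Containment (⊇): the Bézout identity exhibits 10 as an element of (110, 400), giving (10) ⊆ (110, 400). Containment (⊆): since 10 | 110 and 10 | 400 (110 = 10·11, 400 = 10·40), every Z-linear combination of 110 and 400 is divisible by 10, so (110, 400) ⊆ (10). Therefore (110, 400) = (10), d = 10.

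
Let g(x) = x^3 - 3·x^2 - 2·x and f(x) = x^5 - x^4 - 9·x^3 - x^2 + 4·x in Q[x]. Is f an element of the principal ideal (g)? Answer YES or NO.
NO

In Q[x] the ideal (g) consists of all multiples of g, so f ∈ (g) iff g | f, i.e. iff the remainder of f on division by g is 0. Divide f by g (g is monic, so eliminate the leading term of the running remainder at each step):
  leading term x^5: subtract (x^2)·g(x) = x^5 - 3·x^4 - 2·x^3, leaving 2·x^4 - 7·x^3 - x^2 + 4·x
  leading term 2·x^4: subtract (2·x)·g(x) = 2·x^4 - 6·x^3 - 4·x^2, leaving -x^3 + 3·x^2 + 4·x
  leading term -x^3: subtract (-1)·g(x) = -x^3 + 3·x^2 + 2·x, leaving 2·x
The remainder r(x) = 2·x ≠ 0 (and deg r < deg g), so g ∤ f, i.e. f ∉ (g).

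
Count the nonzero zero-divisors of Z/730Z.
In Z/730Z each nonzero element is either a unit (gcd with 730 is 1) or a zero-divisor (gcd > 1). The number of units is φ(730): factorise 730 = 2 · 5 · 73, so φ(730) = (2 − 1) · (5 − 1) · (73 − 1) = 1 · 4 · 72 = 288. The nonzero elements number 730 − 1 = 729. Hence the nonzero zero-divisors number 729 − 288 = 441.

Final answer: Z/730Z has 441 nonzero zero-divisors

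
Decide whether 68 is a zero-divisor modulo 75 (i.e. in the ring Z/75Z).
NO

gcd(68, 75) = 1, so 68 is a unit in Z/75Z (it has a multiplicative inverse). A unit cannot be a zero-divisor: if 68·b ≡ 0 then multiplying both sides by 68^(−1) gives b ≡ 0. So 68 is not a zero-divisor.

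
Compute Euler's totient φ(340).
φ is multiplicative, with φ(p^e) = p^e − p^(e−1). Factorise 340 = 2^2 · 5 · 17. Then
  φ(340) = (2^2 − 2^1) · (5 − 1) · (17 − 1) = 2 · 4 · 16 = 128.

Final answer: φ(340) = 128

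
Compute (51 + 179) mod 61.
47

Reduce the summands first: 179 ≡ 57 (mod 61), so 51 + 179 ≡ 51 + 57 (mod 61). 51 + 57 = 108; 108 = 1·61 + 47, so (51 + 179) mod 61 = 47.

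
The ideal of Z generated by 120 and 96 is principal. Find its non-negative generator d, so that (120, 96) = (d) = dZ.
(120, 96) = (24); d = 24

In the PID Z, (a, b) is generated by gcd(a, b). Compute gcd(120, 96) with the extended Euclidean algorithm, tracking rows (r, s, t) with s·120 + t·96 = r:
  row A: (120, 1, 0)   [1·120 + 0·96 = 120]
  row B: (96, 0, 1)   [0·120 + 1·96 = 96]
  120 = 1·96 + 24   → row C = row A − 1·row B = (24, 1, −1)   [check: 1·120 − 1·96 = 24]
  96 = 4·24 + 0   → remainder 0, stop. gcd = 24 (last nonzero row C).
So gcd(120, 96) = 24, with Bézout identity 1·120 − 1·96 = 24. Containment (⊇): the Bézout identity exhibits 24 as an element of (120, 96), giving (24) ⊆ (120, 96). Containment (⊆): since 24 | 120 and 24 | 96 (120 = 24·5, 96 = 24·4), every Z-linear combination of 120 and 96 is divisible by 24, so (120, 96) ⊆ (24). Therefore (120, 96) = (24), d = 24.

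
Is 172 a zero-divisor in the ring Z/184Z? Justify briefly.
gcd(172, 184) = 4 > 1, so 172 is not a unit in Z/184Z. In Z/nZ every nonzero non-unit is a zero-divisor: explicitly, take b = 184/gcd = 46 ≠ 0 (mod 184); then 172·46 = 7912 = 43·184, i.e. 172·46 ≡ 0 (mod 184). So 172 is a zero-divisor.

Final answer: YES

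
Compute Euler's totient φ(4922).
φ is multiplicative, with φ(p^e) = p^e − p^(e−1). Factorise 4922 = 2 · 23 · 107. Then
  φ(4922) = (2 − 1) · (23 − 1) · (107 − 1) = 1 · 22 · 106 = 2332.

Final answer: φ(4922) = 2332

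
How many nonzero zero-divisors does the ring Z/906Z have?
Z/906Z has 605 nonzero zero-divisors

In Z/906Z each nonzero element is either a unit (gcd with 906 is 1) or a zero-divisor (gcd > 1). The number of units is φ(906): factorise 906 = 2 · 3 · 151, so φ(906) = (2 − 1) · (3 − 1) · (151 − 1) = 1 · 2 · 150 = 300. The nonzero elements number 906 − 1 = 905. Hence the nonzero zero-divisors number 905 − 300 = 605.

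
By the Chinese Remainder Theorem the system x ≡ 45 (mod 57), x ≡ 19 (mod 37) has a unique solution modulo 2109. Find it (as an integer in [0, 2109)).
x ≡ 1869 (mod 2109); the representative in [0, 2109) is 1869

The moduli 57, 37 are pairwise coprime, so by the CRT there is a unique solution mod 57·37 = 2109.
Solve by successive substitution. Start with x ≡ 45 (mod 57).
  Combine with x ≡ 19 (mod 37): write x = 45 + 57·t and require 45 + 57·t ≡ 19 (mod 37), i.e. 57·t ≡ 19 − 45 ≡ 11 (mod 37). Since 57^(−1) ≡ 13 (mod 37) (57 ≡ 20 (mod 37)), t ≡ 13·11 ≡ 32 (mod 37). So x ≡ 45 + 57·32 = 1869 (mod 2109).
Unique solution in [0, 2109): x = 1869.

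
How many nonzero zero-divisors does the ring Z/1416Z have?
Z/1416Z has 951 nonzero zero-divisors

In Z/1416Z each nonzero element is either a unit (gcd with 1416 is 1) or a zero-divisor (gcd > 1). The number of units is φ(1416): factorise 1416 = 2^3 · 3 · 59, so φ(1416) = (2^3 − 2^2) · (3 − 1) · (59 − 1) = 4 · 2 · 58 = 464. The nonzero elements number 1416 − 1 = 1415. Hence the nonzero zero-divisors number 1415 − 464 = 951.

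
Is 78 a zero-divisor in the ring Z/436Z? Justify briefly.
gcd(78, 436) = 2 > 1, so 78 is not a unit in Z/436Z. In Z/nZ every nonzero non-unit is a zero-divisor: explicitly, take b = 436/gcd = 218 ≠ 0 (mod 436); then 78·218 = 17004 = 39·436, i.e. 78·218 ≡ 0 (mod 436). So 78 is a zero-divisor.

Final answer: YES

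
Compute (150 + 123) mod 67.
5

Reduce the summands first: 150 ≡ 16, 123 ≡ 56 (mod 67), so 150 + 123 ≡ 16 + 56 (mod 67). 16 + 56 = 72; 72 = 1·67 + 5, so (150 + 123) mod 67 = 5.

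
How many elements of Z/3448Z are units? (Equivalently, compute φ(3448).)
An element a ∈ Z/3448Z is a unit iff gcd(a, 3448) = 1, so the number of units is φ(3448). φ is multiplicative, with φ(p^e) = p^e − p^(e−1). Factorise 3448 = 2^3 · 431. Then
  φ(3448) = (2^3 − 2^2) · (431 − 1) = 4 · 430 = 1720.

Final answer: Z/3448Z has φ(3448) = 1720 units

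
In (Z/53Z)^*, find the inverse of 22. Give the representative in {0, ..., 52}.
22^(−1) ≡ 41 (mod 53)

Apply the extended Euclidean algorithm to (53, 22), tracking rows (r, s, t) with s·53 + t·22 = r. Each division r_prev = q·r_cur + r_new produces the new row as (previous row) − q·(current row):
  row A: (53, 1, 0)   [1·53 + 0·22 = 53]
  row B: (22, 0, 1)   [0·53 + 1·22 = 22]
  53 = 2·22 + 9   → row C = row A − 2·row B = (9, 1, −2)   [check: 1·53 − 2·22 = 9]
  22 = 2·9 + 4   → row D = row B − 2·row C = (4, −2, 5)   [check: −2·53 + 5·22 = 4]
  9 = 2·4 + 1   → row E = row C − 2·row D = (1, 5, −12)   [check: 5·53 − 12·22 = 1]
  4 = 4·1 + 0   → remainder 0, stop. gcd = 1 (last nonzero row E).
The gcd is 1, so 22 is invertible mod 53. The last nonzero row gives 5·53 − 12·22 = 1, so t = −12. So 22^(−1) ≡ −12 ≡ 41 (mod 53). Verify: 22 · 41 = 902 ≡ 1 (mod 53). ✓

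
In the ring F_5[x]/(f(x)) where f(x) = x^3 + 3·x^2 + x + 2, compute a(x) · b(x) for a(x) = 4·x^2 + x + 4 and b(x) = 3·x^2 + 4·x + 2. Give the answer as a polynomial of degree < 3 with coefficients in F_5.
Multiply as integer polynomials: a · b = 12·x^4 + 19·x^3 + 24·x^2 + 18·x + 8. Reducing coefficients mod 5: a · b ≡ 2·x^4 + 4·x^3 + 4·x^2 + 3·x + 3. Now divide by f(x) = x^3 + 3·x^2 + x + 2 in F_5[x], eliminating the leading term at each step:
  leading term 2·x^4: subtract (2·x)·f(x) = 2·x^4 + x^3 + 2·x^2 + 4·x, leaving 3·x^3 + 2·x^2 + 4·x + 3 (coefficients mod 5)
  leading term 3·x^3: subtract (3)·f(x) = 3·x^3 + 4·x^2 + 3·x + 1, leaving 3·x^2 + x + 2 (coefficients mod 5)
The degree is now < 3, so this is the remainder. Hence a · b ≡ 3·x^2 + x + 2 in F_5[x]/(f).

Final answer: a · b ≡ 3·x^2 + x + 2 (mod f(x))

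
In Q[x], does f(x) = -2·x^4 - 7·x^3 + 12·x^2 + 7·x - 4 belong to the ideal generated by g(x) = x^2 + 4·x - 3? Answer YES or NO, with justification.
In Q[x] the ideal (g) consists of all multiples of g, so f ∈ (g) iff g | f, i.e. iff the remainder of f on division by g is 0. Divide f by g (g is monic, so eliminate the leading term of the running remainder at each step):
  leading term -2·x^4: subtract (-2·x^2)·g(x) = -2·x^4 - 8·x^3 + 6·x^2, leaving x^3 + 6·x^2 + 7·x - 4
  leading term x^3: subtract (x)·g(x) = x^3 + 4·x^2 - 3·x, leaving 2·x^2 + 10·x - 4
  leading term 2·x^2: subtract (2)·g(x) = 2·x^2 + 8·x - 6, leaving 2·x + 2
The remainder r(x) = 2·x + 2 ≠ 0 (and deg r < deg g), so g ∤ f, i.e. f ∉ (g).

Final answer: NO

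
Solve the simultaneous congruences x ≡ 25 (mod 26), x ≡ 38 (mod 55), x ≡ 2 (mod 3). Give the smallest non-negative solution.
x ≡ 2183 (mod 4290); the representative in [0, 4290) is 2183

The moduli 26, 55, 3 are pairwise coprime, so by the CRT there is a unique solution mod 26·55·3 = 4290.
Solve by successive substitution. Start with x ≡ 25 (mod 26).
  Combine with x ≡ 38 (mod 55): write x = 25 + 26·t and require 25 + 26·t ≡ 38 (mod 55), i.e. 26·t ≡ 38 − 25 ≡ 13 (mod 55). Since 26^(−1) ≡ 36 (mod 55), t ≡ 36·13 ≡ 28 (mod 55). So x ≡ 25 + 26·28 = 753 (mod 1430).
  Combine with x ≡ 2 (mod 3): write x = 753 + 1430·t and require 753 + 1430·t ≡ 2 (mod 3), i.e. 1430·t ≡ 2 − 753 ≡ 2 (mod 3). Since 1430^(−1) ≡ 2 (mod 3) (1430 ≡ 2 (mod 3)), t ≡ 2·2 ≡ 1 (mod 3). So x ≡ 753 + 1430·1 = 2183 (mod 4290).
Unique solution in [0, 4290): x = 2183.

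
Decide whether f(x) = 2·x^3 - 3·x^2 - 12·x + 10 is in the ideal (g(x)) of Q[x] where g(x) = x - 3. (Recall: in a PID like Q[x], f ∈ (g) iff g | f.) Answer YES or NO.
NO

In Q[x] the ideal (g) consists of all multiples of g, so f ∈ (g) iff g | f, i.e. iff the remainder of f on division by g is 0. Divide f by g (g is monic, so eliminate the leading term of the running remainder at each step):
  leading term 2·x^3: subtract (2·x^2)·g(x) = 2·x^3 - 6·x^2, leaving 3·x^2 - 12·x + 10
  leading term 3·x^2: subtract (3·x)·g(x) = 3·x^2 - 9·x, leaving 10 - 3·x
  leading term -3·x: subtract (-3)·g(x) = 9 - 3·x, leaving 1
The remainder r(x) = 1 ≠ 0 (and deg r < deg g), so g ∤ f, i.e. f ∉ (g).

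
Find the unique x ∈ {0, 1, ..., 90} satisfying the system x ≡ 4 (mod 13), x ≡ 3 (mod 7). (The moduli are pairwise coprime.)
The moduli 13, 7 are pairwise coprime, so by the CRT there is a unique solution mod 13·7 = 91.
Solve by successive substitution. Start with x ≡ 4 (mod 13).
  Combine with x ≡ 3 (mod 7): write x = 4 + 13·t and require 4 + 13·t ≡ 3 (mod 7), i.e. 13·t ≡ 3 − 4 ≡ 6 (mod 7). Since 13^(−1) ≡ 6 (mod 7) (13 ≡ 6 (mod 7)), t ≡ 6·6 ≡ 1 (mod 7). So x ≡ 4 + 13·1 = 17 (mod 91).
Unique solution in [0, 91): x = 17.

Final answer: x ≡ 17 (mod 91); the representative in [0, 91) is 17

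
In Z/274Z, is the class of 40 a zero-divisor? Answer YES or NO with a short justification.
gcd(40, 274) = 2 > 1, so 40 is not a unit in Z/274Z. In Z/nZ every nonzero non-unit is a zero-divisor: explicitly, take b = 274/gcd = 137 ≠ 0 (mod 274); then 40·137 = 5480 = 20·274, i.e. 40·137 ≡ 0 (mod 274). So 40 is a zero-divisor.

Final answer: YES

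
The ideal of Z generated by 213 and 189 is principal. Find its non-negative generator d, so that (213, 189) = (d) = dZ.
(213, 189) = (3); d = 3

In the PID Z, (a, b) is generated by gcd(a, b). Compute gcd(213, 189) with the extended Euclidean algorithm, tracking rows (r, s, t) with s·213 + t·189 = r:
  row A: (213, 1, 0)   [1·213 + 0·189 = 213]
  row B: (189, 0, 1)   [0·213 + 1·189 = 189]
  213 = 1·189 + 24   → row C = row A − 1·row B = (24, 1, −1)   [check: 1·213 − 1·189 = 24]
  189 = 7·24 + 21   → row D = row B − 7·row C = (21, −7, 8)   [check: −7·213 + 8·189 = 21]
  24 = 1·21 + 3   → row E = row C − 1·row D = (3, 8, −9)   [check: 8·213 − 9·189 = 3]
  21 = 7·3 + 0   → remainder 0, stop. gcd = 3 (last nonzero row E).
So gcd(213, 189) = 3, with Bézout identity 8·213 − 9·189 = 3. Containment (⊇): the Bézout identity exhibits 3 as an element of (213, 189), giving (3) ⊆ (213, 189). Containment (⊆): since 3 | 213 and 3 | 189 (213 = 3·71, 189 = 3·63), every Z-linear combination of 213 and 189 is divisible by 3, so (213, 189) ⊆ (3). Therefore (213, 189) = (3), d = 3.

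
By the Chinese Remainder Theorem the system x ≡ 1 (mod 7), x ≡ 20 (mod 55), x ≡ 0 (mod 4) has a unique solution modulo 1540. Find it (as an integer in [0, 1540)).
x ≡ 680 (mod 1540); the representative in [0, 1540) is 680

The moduli 7, 55, 4 are pairwise coprime, so by the CRT there is a unique solution mod 7·55·4 = 1540.
Solve by successive substitution. Start with x ≡ 1 (mod 7).
  Combine with x ≡ 20 (mod 55): write x = 1 + 7·t and require 1 + 7·t ≡ 20 (mod 55), i.e. 7·t ≡ 20 − 1 ≡ 19 (mod 55). Since 7^(−1) ≡ 8 (mod 55), t ≡ 8·19 ≡ 42 (mod 55). So x ≡ 1 + 7·42 = 295 (mod 385).
  Combine with x ≡ 0 (mod 4): write x = 295 + 385·t and require 295 + 385·t ≡ 0 (mod 4), i.e. 385·t ≡ 0 − 295 ≡ 1 (mod 4). Since 385^(−1) ≡ 1 (mod 4) (385 ≡ 1 (mod 4)), t ≡ 1·1 ≡ 1 (mod 4). So x ≡ 295 + 385·1 = 680 (mod 1540).
Unique solution in [0, 1540): x = 680.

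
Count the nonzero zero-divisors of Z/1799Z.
In Z/1799Z each nonzero element is either a unit (gcd with 1799 is 1) or a zero-divisor (gcd > 1). The number of units is φ(1799): factorise 1799 = 7 · 257, so φ(1799) = (7 − 1) · (257 − 1) = 6 · 256 = 1536. The nonzero elements number 1799 − 1 = 1798. Hence the nonzero zero-divisors number 1798 − 1536 = 262.

Final answer: Z/1799Z has 262 nonzero zero-divisors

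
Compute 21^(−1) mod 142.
Apply the extended Euclidean algorithm to (142, 21), tracking rows (r, s, t) with s·142 + t·21 = r. Each division r_prev = q·r_cur + r_new produces the new row as (previous row) − q·(current row):
  row A: (142, 1, 0)   [1·142 + 0·21 = 142]
  row B: (21, 0, 1)   [0·142 + 1·21 = 21]
  142 = 6·21 + 16   → row C = row A − 6·row B = (16, 1, −6)   [check: 1·142 − 6·21 = 16]
  21 = 1·16 + 5   → row D = row B − 1·row C = (5, −1, 7)   [check: −1·142 + 7·21 = 5]
  16 = 3·5 + 1   → row E = row C − 3·row D = (1, 4, −27)   [check: 4·142 − 27·21 = 1]
  5 = 5·1 + 0   → remainder 0, stop. gcd = 1 (last nonzero row E).
The gcd is 1, so 21 is invertible mod 142. The last nonzero row gives 4·142 − 27·21 = 1, so t = −27. So 21^(−1) ≡ −27 ≡ 115 (mod 142). Verify: 21 · 115 = 2415 ≡ 1 (mod 142). ✓

Final answer: 21^(−1) ≡ 115 (mod 142)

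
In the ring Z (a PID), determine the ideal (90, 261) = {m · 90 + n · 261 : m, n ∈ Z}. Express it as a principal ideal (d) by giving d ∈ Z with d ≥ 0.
(90, 261) = (9); d = 9

In the PID Z, (a, b) is generated by gcd(a, b). Compute gcd(261, 90) with the extended Euclidean algorithm, tracking rows (r, s, t) with s·261 + t·90 = r:
  row A: (261, 1, 0)   [1·261 + 0·90 = 261]
  row B: (90, 0, 1)   [0·261 + 1·90 = 90]
  261 = 2·90 + 81   → row C = row A − 2·row B = (81, 1, −2)   [check: 1·261 − 2·90 = 81]
  90 = 1·81 + 9   → row D = row B − 1·row C = (9, −1, 3)   [check: −1·261 + 3·90 = 9]
  81 = 9·9 + 0   → remainder 0, stop. gcd = 9 (last nonzero row D).
So gcd(90, 261) = 9, with Bézout identity −1·261 + 3·90 = 9. Containment (⊇): the Bézout identity exhibits 9 as an element of (90, 261), giving (9) ⊆ (90, 261). Containment (⊆): since 9 | 90 and 9 | 261 (90 = 9·10, 261 = 9·29), every Z-linear combination of 90 and 261 is divisible by 9, so (90, 261) ⊆ (9). Therefore (90, 261) = (9), d = 9.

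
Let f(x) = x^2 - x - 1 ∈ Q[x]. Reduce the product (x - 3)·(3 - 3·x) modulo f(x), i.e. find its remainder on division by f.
First multiply in Q[x] without reducing: a · b = -3·x^2 + 12·x - 9. Now divide by f(x) = x^2 - x - 1, eliminating the leading term at each step:
  leading term -3·x^2: subtract (-3)·f(x) = -3·x^2 + 3·x + 3, leaving 9·x - 12
The degree is now < 2, so this is the remainder. Hence a · b ≡ 9·x - 12 in Q[x]/(f).

Final answer: a · b ≡ 9·x - 12 (mod f(x))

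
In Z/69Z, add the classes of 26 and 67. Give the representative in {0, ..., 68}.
Both summands are already reduced mod 69. 26 + 67 = 93; 93 = 1·69 + 24, so (26 + 67) mod 69 = 24.

Final answer: 24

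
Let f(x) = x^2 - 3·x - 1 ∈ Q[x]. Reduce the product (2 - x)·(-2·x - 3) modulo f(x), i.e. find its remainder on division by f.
a · b ≡ 5·x - 4 (mod f(x))

First multiply in Q[x] without reducing: a · b = 2·x^2 - x - 6. Now divide by f(x) = x^2 - 3·x - 1, eliminating the leading term at each step:
  leading term 2·x^2: subtract (2)·f(x) = 2·x^2 - 6·x - 2, leaving 5·x - 4
The degree is now < 2, so this is the remainder. Hence a · b ≡ 5·x - 4 in Q[x]/(f).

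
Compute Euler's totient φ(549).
φ(549) = 360

φ is multiplicative, with φ(p^e) = p^e − p^(e−1). Factorise 549 = 3^2 · 61. Then
  φ(549) = (3^2 − 3^1) · (61 − 1) = 6 · 60 = 360.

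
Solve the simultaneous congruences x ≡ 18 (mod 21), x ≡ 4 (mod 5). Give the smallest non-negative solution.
The moduli 21, 5 are pairwise coprime, so by the CRT there is a unique solution mod 21·5 = 105.
Solve by successive substitution. Start with x ≡ 18 (mod 21).
  Combine with x ≡ 4 (mod 5): write x = 18 + 21·t and require 18 + 21·t ≡ 4 (mod 5), i.e. 21·t ≡ 4 − 18 ≡ 1 (mod 5). Since 21^(−1) ≡ 1 (mod 5) (21 ≡ 1 (mod 5)), t ≡ 1·1 ≡ 1 (mod 5). So x ≡ 18 + 21·1 = 39 (mod 105).
Unique solution in [0, 105): x = 39.

Final answer: x ≡ 39 (mod 105); the representative in [0, 105) is 39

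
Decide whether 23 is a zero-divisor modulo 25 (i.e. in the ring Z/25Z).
NO

gcd(23, 25) = 1, so 23 is a unit in Z/25Z (it has a multiplicative inverse). A unit cannot be a zero-divisor: if 23·b ≡ 0 then multiplying both sides by 23^(−1) gives b ≡ 0. So 23 is not a zero-divisor.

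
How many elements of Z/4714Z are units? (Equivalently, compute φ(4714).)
An element a ∈ Z/4714Z is a unit iff gcd(a, 4714) = 1, so the number of units is φ(4714). φ is multiplicative, with φ(p^e) = p^e − p^(e−1). Factorise 4714 = 2 · 2357. Then
  φ(4714) = (2 − 1) · (2357 − 1) = 1 · 2356 = 2356.

Final answer: Z/4714Z has φ(4714) = 2356 units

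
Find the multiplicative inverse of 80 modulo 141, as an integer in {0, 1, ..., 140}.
80^(−1) ≡ 104 (mod 141)

Apply the extended Euclidean algorithm to (141, 80), tracking rows (r, s, t) with s·141 + t·80 = r. Each division r_prev = q·r_cur + r_new produces the new row as (previous row) − q·(current row):
  row A: (141, 1, 0)   [1·141 + 0·80 = 141]
  row B: (80, 0, 1)   [0·141 + 1·80 = 80]
  141 = 1·80 + 61   → row C = row A − 1·row B = (61, 1, −1)   [check: 1·141 − 1·80 = 61]
  80 = 1·61 + 19   → row D = row B − 1·row C = (19, −1, 2)   [check: −1·141 + 2·80 = 19]
  61 = 3·19 + 4   → row E = row C − 3·row D = (4, 4, −7)   [check: 4·141 − 7·80 = 4]
  19 = 4·4 + 3   → row F = row D − 4·row E = (3, −17, 30)   [check: −17·141 + 30·80 = 3]
  4 = 1·3 + 1   → row G = row E − 1·row F = (1, 21, −37)   [check: 21·141 − 37·80 = 1]
  3 = 3·1 + 0   → remainder 0, stop. gcd = 1 (last nonzero row G).
The gcd is 1, so 80 is invertible mod 141. The last nonzero row gives 21·141 − 37·80 = 1, so t = −37. So 80^(−1) ≡ −37 ≡ 104 (mod 141). Verify: 80 · 104 = 8320 ≡ 1 (mod 141). ✓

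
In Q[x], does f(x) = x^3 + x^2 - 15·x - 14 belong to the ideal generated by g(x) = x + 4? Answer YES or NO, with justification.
NO

In Q[x] the ideal (g) consists of all multiples of g, so f ∈ (g) iff g | f, i.e. iff the remainder of f on division by g is 0. Divide f by g (g is monic, so eliminate the leading term of the running remainder at each step):
  leading term x^3: subtract (x^2)·g(x) = x^3 + 4·x^2, leaving -3·x^2 - 15·x - 14
  leading term -3·x^2: subtract (-3·x)·g(x) = -3·x^2 - 12·x, leaving -3·x - 14
  leading term -3·x: subtract (-3)·g(x) = -3·x - 12, leaving -2
The remainder r(x) = -2 ≠ 0 (and deg r < deg g), so g ∤ f, i.e. f ∉ (g).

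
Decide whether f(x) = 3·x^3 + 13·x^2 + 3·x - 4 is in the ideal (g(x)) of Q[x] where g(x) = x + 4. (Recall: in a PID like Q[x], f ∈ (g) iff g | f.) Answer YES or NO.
In Q[x] the ideal (g) consists of all multiples of g, so f ∈ (g) iff g | f, i.e. iff the remainder of f on division by g is 0. Divide f by g (g is monic, so eliminate the leading term of the running remainder at each step):
  leading term 3·x^3: subtract (3·x^2)·g(x) = 3·x^3 + 12·x^2, leaving x^2 + 3·x - 4
  leading term x^2: subtract (x)·g(x) = x^2 + 4·x, leaving -x - 4
  leading term -x: subtract (-1)·g(x) = -x - 4, leaving 0
The remainder is 0, so f(x) = g(x) · h(x) with h(x) = 3·x^2 + x - 1. Hence g | f, i.e. f ∈ (g).

Final answer: YES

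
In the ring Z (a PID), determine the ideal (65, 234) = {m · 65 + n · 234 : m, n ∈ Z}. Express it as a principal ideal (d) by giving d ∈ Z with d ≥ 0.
(65, 234) = (13); d = 13

In the PID Z, (a, b) is generated by gcd(a, b). Compute gcd(234, 65) with the extended Euclidean algorithm, tracking rows (r, s, t) with s·234 + t·65 = r:
  row A: (234, 1, 0)   [1·234 + 0·65 = 234]
  row B: (65, 0, 1)   [0·234 + 1·65 = 65]
  234 = 3·65 + 39   → row C = row A − 3·row B = (39, 1, −3)   [check: 1·234 − 3·65 = 39]
  65 = 1·39 + 26   → row D = row B − 1·row C = (26, −1, 4)   [check: −1·234 + 4·65 = 26]
  39 = 1·26 + 13   → row E = row C − 1·row D = (13, 2, −7)   [check: 2·234 − 7·65 = 13]
  26 = 2·13 + 0   → remainder 0, stop. gcd = 13 (last nonzero row E).
So gcd(65, 234) = 13, with Bézout identity 2·234 − 7·65 = 13. Containment (⊇): the Bézout identity exhibits 13 as an element of (65, 234), giving (13) ⊆ (65, 234). Containment (⊆): since 13 | 65 and 13 | 234 (65 = 13·5, 234 = 13·18), every Z-linear combination of 65 and 234 is divisible by 13, so (65, 234) ⊆ (13). Therefore (65, 234) = (13), d = 13.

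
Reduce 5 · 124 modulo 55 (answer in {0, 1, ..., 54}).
15

Reduce the factors first: 124 ≡ 14 (mod 55), so 5 · 124 ≡ 5 · 14 (mod 55). 5 · 14 = 70. Dividing by 55: 70 = 1·55 + 15. So (5 · 124) mod 55 = 15.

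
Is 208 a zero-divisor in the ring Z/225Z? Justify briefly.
gcd(208, 225) = 1, so 208 is a unit in Z/225Z (it has a multiplicative inverse). A unit cannot be a zero-divisor: if 208·b ≡ 0 then multiplying both sides by 208^(−1) gives b ≡ 0. So 208 is not a zero-divisor.

Final answer: NO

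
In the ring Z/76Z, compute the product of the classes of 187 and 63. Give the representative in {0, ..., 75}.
1

Reduce the factors first: 187 ≡ 35 (mod 76), so 187 · 63 ≡ 35 · 63 (mod 76). 35 · 63 = 2205. Dividing by 76: 2205 = 29·76 + 1. So (187 · 63) mod 76 = 1.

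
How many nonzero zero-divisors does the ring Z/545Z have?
In Z/545Z each nonzero element is either a unit (gcd with 545 is 1) or a zero-divisor (gcd > 1). The number of units is φ(545): factorise 545 = 5 · 109, so φ(545) = (5 − 1) · (109 − 1) = 4 · 108 = 432. The nonzero elements number 545 − 1 = 544. Hence the nonzero zero-divisors number 544 − 432 = 112.

Final answer: Z/545Z has 112 nonzero zero-divisors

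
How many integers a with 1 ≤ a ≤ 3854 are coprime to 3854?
The number of a ∈ {1, ..., 3854} with gcd(a, 3854) = 1 is by definition Euler's totient φ(3854). φ is multiplicative, with φ(p^e) = p^e − p^(e−1). Factorise 3854 = 2 · 41 · 47. Then
  φ(3854) = (2 − 1) · (41 − 1) · (47 − 1) = 1 · 40 · 46 = 1840.
So there are 1840 such integers.

Final answer: 1840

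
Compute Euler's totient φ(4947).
φ is multiplicative, with φ(p^e) = p^e − p^(e−1). Factorise 4947 = 3 · 17 · 97. Then
  φ(4947) = (3 − 1) · (17 − 1) · (97 − 1) = 2 · 16 · 96 = 3072.

Final answer: φ(4947) = 3072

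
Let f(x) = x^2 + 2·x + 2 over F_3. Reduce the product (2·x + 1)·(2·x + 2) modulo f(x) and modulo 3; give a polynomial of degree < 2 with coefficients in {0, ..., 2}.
Multiply as integer polynomials: a · b = 4·x^2 + 6·x + 2. Reducing coefficients mod 3: a · b ≡ x^2 + 2. Now divide by f(x) = x^2 + 2·x + 2 in F_3[x], eliminating the leading term at each step:
  leading term x^2: subtract (1)·f(x) = x^2 + 2·x + 2, leaving x (coefficients mod 3)
The degree is now < 2, so this is the remainder. Hence a · b ≡ x in F_3[x]/(f).

Final answer: a · b ≡ x (mod f(x))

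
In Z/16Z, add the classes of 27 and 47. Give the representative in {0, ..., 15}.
Reduce the summands first: 27 ≡ 11, 47 ≡ 15 (mod 16), so 27 + 47 ≡ 11 + 15 (mod 16). 11 + 15 = 26; 26 = 1·16 + 10, so (27 + 47) mod 16 = 10.

Final answer: 10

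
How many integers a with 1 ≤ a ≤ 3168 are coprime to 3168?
The number of a ∈ {1, ..., 3168} with gcd(a, 3168) = 1 is by definition Euler's totient φ(3168). φ is multiplicative, with φ(p^e) = p^e − p^(e−1). Factorise 3168 = 2^5 · 3^2 · 11. Then
  φ(3168) = (2^5 − 2^4) · (3^2 − 3^1) · (11 − 1) = 16 · 6 · 10 = 960.
So there are 960 such integers.

Final answer: 960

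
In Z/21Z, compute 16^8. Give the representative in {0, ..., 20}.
Use repeated squaring. Binary(8) = 1000. Walk through the bits of the exponent 8 left-to-right: at each bit after the leading one, square the running value, then multiply by 16 if the bit is 1 (always reducing mod 21):
  bit 1 = 1 (leading): start with 16.
  bit 2 = 0: square 16^2 = 256 ≡ 4 (mod 21).
  bit 3 = 0: square 4^2 = 16 (mod 21).
  bit 4 = 0: square 16^2 = 256 ≡ 4 (mod 21).
Final value: 16^8 ≡ 4 (mod 21).

Final answer: 4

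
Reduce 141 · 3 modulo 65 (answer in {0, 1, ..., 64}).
33

Reduce the factors first: 141 ≡ 11 (mod 65), so 141 · 3 ≡ 11 · 3 (mod 65). 11 · 3 = 33. Dividing by 65: 33 = 0·65 + 33. So (141 · 3) mod 65 = 33.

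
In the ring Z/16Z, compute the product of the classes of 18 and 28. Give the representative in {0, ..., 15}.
8

Reduce the factors first: 18 ≡ 2, 28 ≡ 12 (mod 16), so 18 · 28 ≡ 2 · 12 (mod 16). 2 · 12 = 24. Dividing by 16: 24 = 1·16 + 8. So (18 · 28) mod 16 = 8.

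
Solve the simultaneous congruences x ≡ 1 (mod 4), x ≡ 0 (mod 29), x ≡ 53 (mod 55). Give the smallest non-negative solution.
The moduli 4, 29, 55 are pairwise coprime, so by the CRT there is a unique solution mod 4·29·55 = 6380.
Solve by successive substitution. Start with x ≡ 1 (mod 4).
  Combine with x ≡ 0 (mod 29): write x = 1 + 4·t and require 1 + 4·t ≡ 0 (mod 29), i.e. 4·t ≡ 0 − 1 ≡ 28 (mod 29). Since 4^(−1) ≡ 22 (mod 29), t ≡ 22·28 ≡ 7 (mod 29). So x ≡ 1 + 4·7 = 29 (mod 116).
  Combine with x ≡ 53 (mod 55): write x = 29 + 116·t and require 29 + 116·t ≡ 53 (mod 55), i.e. 116·t ≡ 53 − 29 ≡ 24 (mod 55). Since 116^(−1) ≡ 46 (mod 55) (116 ≡ 6 (mod 55)), t ≡ 46·24 ≡ 4 (mod 55). So x ≡ 29 + 116·4 = 493 (mod 6380).
Unique solution in [0, 6380): x = 493.

Final answer: x ≡ 493 (mod 6380); the representative in [0, 6380) is 493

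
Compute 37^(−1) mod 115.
Apply the extended Euclidean algorithm to (115, 37), tracking rows (r, s, t) with s·115 + t·37 = r. Each division r_prev = q·r_cur + r_new produces the new row as (previous row) − q·(current row):
  row A: (115, 1, 0)   [1·115 + 0·37 = 115]
  row B: (37, 0, 1)   [0·115 + 1·37 = 37]
  115 = 3·37 + 4   → row C = row A − 3·row B = (4, 1, −3)   [check: 1·115 − 3·37 = 4]
  37 = 9·4 + 1   → row D = row B − 9·row C = (1, −9, 28)   [check: −9·115 + 28·37 = 1]
  4 = 4·1 + 0   → remainder 0, stop. gcd = 1 (last nonzero row D).
The gcd is 1, so 37 is invertible mod 115. The last nonzero row gives −9·115 + 28·37 = 1, so t = 28. So 37^(−1) ≡ 28 (mod 115). Verify: 37 · 28 = 1036 ≡ 1 (mod 115). ✓

Final answer: 37^(−1) ≡ 28 (mod 115)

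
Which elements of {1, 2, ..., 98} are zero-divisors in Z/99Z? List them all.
nonzero zero-divisors of Z/99Z = {3, 6, 9, 11, 12, 15, 18, 21, 22, 24, 27, 30, 33, 36, 39, 42, 44, 45, 48, 51, 54, 55, 57, 60, 63, 66, 69, 72, 75, 77, 78, 81, 84, 87, 88, 90, 93, 96}

An element a ∈ Z/99Z (with a ≠ 0) is a zero-divisor iff gcd(a, 99) > 1 (because a is a unit precisely when gcd(a, n) = 1, and in Z/nZ every nonzero, non-unit element is a zero-divisor). Scan a = 1, ..., 98 and keep those with gcd(a, 99) > 1:
  gcd(3, 99) = 3, gcd(6, 99) = 3, gcd(9, 99) = 9, gcd(11, 99) = 11, gcd(12, 99) = 3, gcd(15, 99) = 3, gcd(18, 99) = 9, gcd(21, 99) = 3, gcd(22, 99) = 11, gcd(24, 99) = 3, gcd(27, 99) = 9, gcd(30, 99) = 3, gcd(33, 99) = 33, gcd(36, 99) = 9, gcd(39, 99) = 3, gcd(42, 99) = 3, gcd(44, 99) = 11, gcd(45, 99) = 9, gcd(48, 99) = 3, gcd(51, 99) = 3, gcd(54, 99) = 9, gcd(55, 99) = 11, gcd(57, 99) = 3, gcd(60, 99) = 3, gcd(63, 99) = 9, gcd(66, 99) = 33, gcd(69, 99) = 3, gcd(72, 99) = 9, gcd(75, 99) = 3, gcd(77, 99) = 11, gcd(78, 99) = 3, gcd(81, 99) = 9, gcd(84, 99) = 3, gcd(87, 99) = 3, gcd(88, 99) = 11, gcd(90, 99) = 9, gcd(93, 99) = 3, gcd(96, 99) = 3.
All other a ∈ {1, ..., 98} have gcd(a, 99) = 1 and are units. So the nonzero zero-divisors are exactly the 38 values of a appearing in this scan.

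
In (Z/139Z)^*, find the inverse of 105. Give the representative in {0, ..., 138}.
Apply the extended Euclidean algorithm to (139, 105), tracking rows (r, s, t) with s·139 + t·105 = r. Each division r_prev = q·r_cur + r_new produces the new row as (previous row) − q·(current row):
  row A: (139, 1, 0)   [1·139 + 0·105 = 139]
  row B: (105, 0, 1)   [0·139 + 1·105 = 105]
  139 = 1·105 + 34   → row C = row A − 1·row B = (34, 1, −1)   [check: 1·139 − 1·105 = 34]
  105 = 3·34 + 3   → row D = row B − 3·row C = (3, −3, 4)   [check: −3·139 + 4·105 = 3]
  34 = 11·3 + 1   → row E = row C − 11·row D = (1, 34, −45)   [check: 34·139 − 45·105 = 1]
  3 = 3·1 + 0   → remainder 0, stop. gcd = 1 (last nonzero row E).
The gcd is 1, so 105 is invertible mod 139. The last nonzero row gives 34·139 − 45·105 = 1, so t = −45. So 105^(−1) ≡ −45 ≡ 94 (mod 139). Verify: 105 · 94 = 9870 ≡ 1 (mod 139). ✓

Final answer: 105^(−1) ≡ 94 (mod 139)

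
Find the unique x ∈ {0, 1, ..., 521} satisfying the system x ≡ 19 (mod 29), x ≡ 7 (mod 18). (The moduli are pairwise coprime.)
x ≡ 367 (mod 522); the representative in [0, 522) is 367

The moduli 29, 18 are pairwise coprime, so by the CRT there is a unique solution mod 29·18 = 522.
Solve by successive substitution. Start with x ≡ 19 (mod 29).
  Combine with x ≡ 7 (mod 18): write x = 19 + 29·t and require 19 + 29·t ≡ 7 (mod 18), i.e. 29·t ≡ 7 − 19 ≡ 6 (mod 18). Since 29^(−1) ≡ 5 (mod 18) (29 ≡ 11 (mod 18)), t ≡ 5·6 ≡ 12 (mod 18). So x ≡ 19 + 29·12 = 367 (mod 522).
Unique solution in [0, 522): x = 367.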